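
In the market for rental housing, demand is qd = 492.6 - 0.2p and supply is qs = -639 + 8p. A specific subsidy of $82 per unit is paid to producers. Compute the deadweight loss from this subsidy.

Deadweight loss = $656

Pre-subsidy: 492.6 - 0.2p = -639 + 8p gives p* = 138, q* = 465.
With the subsidy, sellers receive ps = pb + 82 for each unit, where pb is the price buyers pay.
Supply in terms of pb becomes qs = -639 + 8(pb + 82) = 17 + 8pb. Setting this equal to demand: 492.6 - 0.2pb = 17 + 8pb, so pb = 58.
Sellers receive ps = 58 + 82 = 140; q' = 492.6 − 0.2·58 = 481.
The subsidy expands output by 481 − 465 = 16 past the efficient level; on those units the gap between marginal cost and willingness to pay runs from 0 up to 82.
DWL = ½ × 82 × 16 = 656.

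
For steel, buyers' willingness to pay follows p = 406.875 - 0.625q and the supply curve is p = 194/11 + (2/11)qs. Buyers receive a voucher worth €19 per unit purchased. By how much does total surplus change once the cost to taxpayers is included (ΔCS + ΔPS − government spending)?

Net change in total surplus = -15884/71

Pre-subsidy: 406.875 - 0.625q = 194/11 + (2/11)q gives q* = 34253/71 and p* = 7480/71.
With the rebate, buyers effectively pay pb = ps − 19, where ps is the price sellers receive.
On the curves, pb = 406.875 - 0.625q and ps = 194/11 + (2/11)q; the wedge ps − pb = 19 gives 194/11 + (2/11)q − (406.875 - 0.625q) = 19, so q' = 35925/71.
Then pb = 406.875 − 0.625·(35925/71) = 6435/71 and ps = 194/11 + (2/11)·(35925/71) = 7784/71.
ΔCS = ½(34253/71 + 35925/71)(7480/71 − 6435/71) = 36668005/5041; ΔPS = ½(34253/71 + 35925/71)(7784/71 − 7480/71) = 10667056/5041.
Government spending = 19 × 35925/71 = 682575/71.
Net change = 36668005/5041 + 10667056/5041 − 682575/71 = -15884/71. The loss equals the DWL triangle ½·19·1672/71.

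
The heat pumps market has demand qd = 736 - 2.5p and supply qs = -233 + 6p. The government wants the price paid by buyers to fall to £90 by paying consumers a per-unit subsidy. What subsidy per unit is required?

At a buyer price of 90, quantity demanded is 736 − 2.5·90 = 511.
Sellers supply 511 only when they receive ps with -233 + 6·ps = 511, i.e. ps = 124.
s = ps − pb = 124 − 90 = 34.

Required subsidy s = £34 per unit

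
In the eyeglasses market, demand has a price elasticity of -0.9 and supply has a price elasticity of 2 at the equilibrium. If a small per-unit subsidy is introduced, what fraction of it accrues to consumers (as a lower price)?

For a small subsidy around the equilibrium, the benefit split depends on the relative slopes, which at a point are proportional to the elasticities.
Buyer share = εs/(εs + |εd|) = 2/(2 + 0.9) = 20/29; seller share = |εd|/(εs + |εd|) = 9/29.

Consumer share = 20/29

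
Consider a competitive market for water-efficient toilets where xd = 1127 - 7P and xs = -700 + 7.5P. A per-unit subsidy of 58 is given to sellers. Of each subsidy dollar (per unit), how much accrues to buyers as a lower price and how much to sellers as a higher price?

Pre-subsidy: 1127 - 7P = -700 + 7.5P gives P* = 126, x* = 245.
With the subsidy, sellers receive Ps = Pb + 58 for each unit, where Pb is the price buyers pay.
Supply in terms of Pb becomes xs = -700 + 7.5(Pb + 58) = -265 + 7.5Pb. Setting this equal to demand: 1127 - 7Pb = -265 + 7.5Pb, so Pb = 96.
Sellers receive Ps = 96 + 58 = 154; x' = 1127 − 7·96 = 455.
Buyers' price falls by P* − Pb = 126 − 96 = 30; sellers' price rises by Ps − P* = 154 − 126 = 28.

Buyers gain 30 per unit; sellers gain 28 per unit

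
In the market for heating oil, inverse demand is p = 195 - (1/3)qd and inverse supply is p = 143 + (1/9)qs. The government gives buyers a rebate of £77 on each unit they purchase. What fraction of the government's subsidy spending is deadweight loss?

Pre-subsidy: 195 - (1/3)q = 143 + (1/9)q gives q* = 117 and p* = 156.
With the rebate, buyers effectively pay pb = ps − 77, where ps is the price sellers receive.
On the curves, pb = 195 - (1/3)q and ps = 143 + (1/9)q; the wedge ps − pb = 77 gives 143 + (1/9)q − (195 - (1/3)q) = 77, so q' = 290.25.
Then pb = 195 − (1/3)·290.25 = 98.25 and ps = 143 + (1/9)·290.25 = 175.25.
ΔCS = ½(117 + 290.25)(156 − 98.25) = 11759.34375; ΔPS = ½(117 + 290.25)(175.25 − 156) = 3919.78125.
Government spending = 77 × 290.25 = 22349.25.
DWL = ½ × 77 × (290.25 − 117) = 6670.125; fraction = 6670.125 / 22349.25 = 77/258.

DWL / government spending = 77/258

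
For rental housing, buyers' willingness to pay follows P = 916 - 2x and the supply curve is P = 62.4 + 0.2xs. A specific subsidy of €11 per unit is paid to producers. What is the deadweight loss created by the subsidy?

Pre-subsidy: 916 - 2x = 62.4 + 0.2x gives x* = 388 and P* = 140.
With the subsidy, sellers receive Ps = Pb + 11 for each unit, where Pb is the price buyers pay.
On the curves, Pb = 916 - 2x and Ps = 62.4 + 0.2x; the wedge Ps − Pb = 11 gives 62.4 + 0.2x − (916 - 2x) = 11, so x' = 393.
Then Pb = 916 − 2·393 = 130 and Ps = 62.4 + 0.2·393 = 141.
The subsidy expands output by 393 − 388 = 5 past the efficient level; on those units the gap between marginal cost and willingness to pay runs from 0 up to 11.
DWL = ½ × 11 × 5 = 27.5.

Deadweight loss = €27.5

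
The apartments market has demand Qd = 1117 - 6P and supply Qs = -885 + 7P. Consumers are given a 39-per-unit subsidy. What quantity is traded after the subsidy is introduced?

Pre-subsidy: 1117 - 6P = -885 + 7P gives P* = 154, Q* = 193.
With the rebate, buyers effectively pay Pb = Ps − 39, where Ps is the price sellers receive.
Demand in terms of Ps becomes Qd = 1117 − 6(Ps − 39) = 1351 - 6Ps. Setting this equal to supply: 1351 - 6Ps = -885 + 7Ps, so Ps = 172.
Buyers pay Pb = 172 − 39 = 133; Q' = -885 + 7·172 = 319.

Q' = 319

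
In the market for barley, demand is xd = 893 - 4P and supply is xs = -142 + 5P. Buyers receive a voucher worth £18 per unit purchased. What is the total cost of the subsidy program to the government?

Pre-subsidy: 893 - 4P = -142 + 5P gives P* = 115, x* = 433.
With the rebate, buyers effectively pay Pb = Ps − 18, where Ps is the price sellers receive.
Demand in terms of Ps becomes xd = 893 − 4(Ps − 18) = 965 - 4Ps. Setting this equal to supply: 965 - 4Ps = -142 + 5Ps, so Ps = 123.
Buyers pay Pb = 123 − 18 = 105; x' = -142 + 5·123 = 473.
Government outlay = subsidy × quantity = 18 × 473 = 8514.

Government cost = £8514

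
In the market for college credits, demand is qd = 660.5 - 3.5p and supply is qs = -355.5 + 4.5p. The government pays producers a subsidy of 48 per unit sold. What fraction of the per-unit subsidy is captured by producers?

Pre-subsidy: 660.5 - 3.5p = -355.5 + 4.5p gives p* = 127, q* = 216.
With the subsidy, sellers receive ps = pb + 48 for each unit, where pb is the price buyers pay.
Supply in terms of pb becomes qs = -355.5 + 4.5(pb + 48) = -139.5 + 4.5pb. Setting this equal to demand: 660.5 - 3.5pb = -139.5 + 4.5pb, so pb = 100.
Sellers receive ps = 100 + 48 = 148; q' = 660.5 − 3.5·100 = 310.5.
Buyers' price falls by p* − pb = 127 − 100 = 27; sellers' price rises by ps − p* = 148 − 127 = 21.
So producers capture 21/48 = 0.4375 of each unit of subsidy.

Producer share = 0.4375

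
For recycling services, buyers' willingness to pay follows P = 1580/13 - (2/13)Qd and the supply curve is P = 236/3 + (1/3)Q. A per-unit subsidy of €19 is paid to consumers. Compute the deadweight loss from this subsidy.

Pre-subsidy: 1580/13 - (2/13)Q = 236/3 + (1/3)Q gives Q* = 88 and P* = 108.
With the rebate, buyers effectively pay Pb = Ps − 19, where Ps is the price sellers receive.
On the curves, Pb = 1580/13 - (2/13)Q and Ps = 236/3 + (1/3)Q; the wedge Ps − Pb = 19 gives 236/3 + (1/3)Q − (1580/13 - (2/13)Q) = 19, so Q' = 127.
Then Pb = 1580/13 − (2/13)·127 = 102 and Ps = 236/3 + (1/3)·127 = 121.
The subsidy expands output by 127 − 88 = 39 past the efficient level; on those units the gap between marginal cost and willingness to pay runs from 0 up to 19.
DWL = ½ × 19 × 39 = 370.5.

Deadweight loss = €370.5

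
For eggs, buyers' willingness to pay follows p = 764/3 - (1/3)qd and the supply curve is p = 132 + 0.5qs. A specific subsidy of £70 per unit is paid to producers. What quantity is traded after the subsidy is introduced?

Pre-subsidy: 764/3 - (1/3)q = 132 + 0.5q gives q* = 147.2 and p* = 205.6.
With the subsidy, sellers receive ps = pb + 70 for each unit, where pb is the price buyers pay.
On the curves, pb = 764/3 - (1/3)q and ps = 132 + 0.5q; the wedge ps − pb = 70 gives 132 + 0.5q − (764/3 - (1/3)q) = 70, so q' = 231.2.
Then pb = 764/3 − (1/3)·231.2 = 177.6 and ps = 132 + 0.5·231.2 = 247.6.

q' = 231.2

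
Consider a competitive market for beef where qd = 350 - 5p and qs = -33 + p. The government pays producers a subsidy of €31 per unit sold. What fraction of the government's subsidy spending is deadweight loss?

Pre-subsidy: 350 - 5p = -33 + p gives p* = 383/6, q* = 185/6.
With the subsidy, sellers receive ps = pb + 31 for each unit, where pb is the price buyers pay.
Supply in terms of pb becomes qs = -33 + 1(pb + 31) = -2 + pb. Setting this equal to demand: 350 - 5pb = -2 + pb, so pb = 176/3.
Sellers receive ps = 176/3 + 31 = 269/3; q' = 350 − 5·(176/3) = 170/3.
ΔCS = ½(185/6 + 170/3)(383/6 − 176/3) = 5425/24; ΔPS = ½(185/6 + 170/3)(269/3 − 383/6) = 27125/24.
Government spending = 31 × 170/3 = 5270/3.
DWL = ½ × 31 × (170/3 − 185/6) = 4805/12; fraction = (4805/12) / (5270/3) = 31/136.

DWL / government spending = 31/136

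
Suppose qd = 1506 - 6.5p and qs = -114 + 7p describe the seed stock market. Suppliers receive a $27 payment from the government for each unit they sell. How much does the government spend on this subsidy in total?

Pre-subsidy: 1506 - 6.5p = -114 + 7p gives p* = 120, q* = 726.
With the subsidy, sellers receive ps = pb + 27 for each unit, where pb is the price buyers pay.
Supply in terms of pb becomes qs = -114 + 7(pb + 27) = 75 + 7pb. Setting this equal to demand: 1506 - 6.5pb = 75 + 7pb, so pb = 106.
Sellers receive ps = 106 + 27 = 133; q' = 1506 − 6.5·106 = 817.
Government outlay = subsidy × quantity = 27 × 817 = 22059.

Government cost = $22059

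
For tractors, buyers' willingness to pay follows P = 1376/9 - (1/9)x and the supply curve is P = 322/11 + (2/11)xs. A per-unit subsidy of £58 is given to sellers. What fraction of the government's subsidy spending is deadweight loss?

Pre-subsidy: 1376/9 - (1/9)x = 322/11 + (2/11)x gives x* = 422 and P* = 106.
With the subsidy, sellers receive Ps = Pb + 58 for each unit, where Pb is the price buyers pay.
On the curves, Pb = 1376/9 - (1/9)x and Ps = 322/11 + (2/11)x; the wedge Ps − Pb = 58 gives 322/11 + (2/11)x − (1376/9 - (1/9)x) = 58, so x' = 620.
Then Pb = 1376/9 − (1/9)·620 = 84 and Ps = 322/11 + (2/11)·620 = 142.
ΔCS = ½(422 + 620)(106 − 84) = 11462; ΔPS = ½(422 + 620)(142 − 106) = 18756.
Government spending = 58 × 620 = 35960.
DWL = ½ × 58 × (620 − 422) = 5742; fraction = 5742 / 35960 = 99/620.

DWL / government spending = 99/620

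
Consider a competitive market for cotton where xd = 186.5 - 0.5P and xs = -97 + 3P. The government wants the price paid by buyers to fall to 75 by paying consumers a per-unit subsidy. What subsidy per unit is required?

At a buyer price of 75, quantity demanded is 186.5 − 0.5·75 = 149.
Sellers supply 149 only when they receive Ps with -97 + 3·Ps = 149, i.e. Ps = 82.
s = Ps − Pb = 82 − 75 = 7.

Required subsidy s = 7 per unit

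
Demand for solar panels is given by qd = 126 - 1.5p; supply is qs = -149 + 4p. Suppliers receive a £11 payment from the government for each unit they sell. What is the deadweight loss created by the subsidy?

Deadweight loss = £66

Pre-subsidy: 126 - 1.5p = -149 + 4p gives p* = 50, q* = 51.
With the subsidy, sellers receive ps = pb + 11 for each unit, where pb is the price buyers pay.
Supply in terms of pb becomes qs = -149 + 4(pb + 11) = -105 + 4pb. Setting this equal to demand: 126 - 1.5pb = -105 + 4pb, so pb = 42.
Sellers receive ps = 42 + 11 = 53; q' = 126 − 1.5·42 = 63.
The subsidy expands output by 63 − 51 = 12 past the efficient level; on those units the gap between marginal cost and willingness to pay runs from 0 up to 11.
DWL = ½ × 11 × 12 = 66.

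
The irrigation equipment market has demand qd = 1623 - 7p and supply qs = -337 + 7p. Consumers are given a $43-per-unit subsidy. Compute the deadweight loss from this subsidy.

Deadweight loss = $3235.75

Pre-subsidy: 1623 - 7p = -337 + 7p gives p* = 140, q* = 643.
With the rebate, buyers effectively pay pb = ps − 43, where ps is the price sellers receive.
Demand in terms of ps becomes qd = 1623 − 7(ps − 43) = 1924 - 7ps. Setting this equal to supply: 1924 - 7ps = -337 + 7ps, so ps = 161.5.
Buyers pay pb = 161.5 − 43 = 118.5; q' = -337 + 7·161.5 = 793.5.
The subsidy expands output by 793.5 − 643 = 150.5 past the efficient level; on those units the gap between marginal cost and willingness to pay runs from 0 up to 43.
DWL = ½ × 43 × 150.5 = 3235.75.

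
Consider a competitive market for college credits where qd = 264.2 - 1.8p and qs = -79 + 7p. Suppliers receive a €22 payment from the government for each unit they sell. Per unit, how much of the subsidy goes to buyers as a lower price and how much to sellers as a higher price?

Buyers gain €17.5 per unit; sellers gain €4.5 per unit

Pre-subsidy: 264.2 - 1.8p = -79 + 7p gives p* = 39, q* = 194.
With the subsidy, sellers receive ps = pb + 22 for each unit, where pb is the price buyers pay.
Supply in terms of pb becomes qs = -79 + 7(pb + 22) = 75 + 7pb. Setting this equal to demand: 264.2 - 1.8pb = 75 + 7pb, so pb = 21.5.
Sellers receive ps = 21.5 + 22 = 43.5; q' = 264.2 − 1.8·21.5 = 225.5.
Buyers' price falls by p* − pb = 39 − 21.5 = 17.5; sellers' price rises by ps − p* = 43.5 − 39 = 4.5.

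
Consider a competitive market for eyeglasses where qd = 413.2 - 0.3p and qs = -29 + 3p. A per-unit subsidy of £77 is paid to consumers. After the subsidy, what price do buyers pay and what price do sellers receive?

Pre-subsidy: 413.2 - 0.3p = -29 + 3p gives p* = 134, q* = 373.
With the rebate, buyers effectively pay pb = ps − 77, where ps is the price sellers receive.
Demand in terms of ps becomes qd = 413.2 − 0.3(ps − 77) = 436.3 - 0.3ps. Setting this equal to supply: 436.3 - 0.3ps = -29 + 3ps, so ps = 141.
Buyers pay pb = 141 − 77 = 64; q' = -29 + 3·141 = 394.

Buyers pay £64; sellers receive £141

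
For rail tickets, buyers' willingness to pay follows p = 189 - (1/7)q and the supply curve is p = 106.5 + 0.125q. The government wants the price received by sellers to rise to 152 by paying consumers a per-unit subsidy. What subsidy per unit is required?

Required subsidy s = 15 per unit

At a seller price of 152, quantity supplied is -852 + 8·152 = 364.
Buyers absorb 364 only when they pay pb = 189 − (1/7)·364 = 137.
s = ps − pb = 152 − 137 = 15.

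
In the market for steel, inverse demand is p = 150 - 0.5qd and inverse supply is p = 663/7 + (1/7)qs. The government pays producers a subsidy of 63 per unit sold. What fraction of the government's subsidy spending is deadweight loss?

DWL / government spending = 49/184

Pre-subsidy: 150 - 0.5q = 663/7 + (1/7)q gives q* = 86 and p* = 107.
With the subsidy, sellers receive ps = pb + 63 for each unit, where pb is the price buyers pay.
On the curves, pb = 150 - 0.5q and ps = 663/7 + (1/7)q; the wedge ps − pb = 63 gives 663/7 + (1/7)q − (150 - 0.5q) = 63, so q' = 184.
Then pb = 150 − 0.5·184 = 58 and ps = 663/7 + (1/7)·184 = 121.
ΔCS = ½(86 + 184)(107 − 58) = 6615; ΔPS = ½(86 + 184)(121 − 107) = 1890.
Government spending = 63 × 184 = 11592.
DWL = ½ × 63 × (184 − 86) = 3087; fraction = 3087 / 11592 = 49/184.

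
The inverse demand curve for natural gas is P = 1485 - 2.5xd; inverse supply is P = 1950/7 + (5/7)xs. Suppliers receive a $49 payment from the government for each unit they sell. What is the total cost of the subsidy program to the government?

Government cost = 861224/45

Pre-subsidy: 1485 - 2.5x = 1950/7 + (5/7)x gives x* = 1126/3 and P* = 1640/3.
With the subsidy, sellers receive Ps = Pb + 49 for each unit, where Pb is the price buyers pay.
On the curves, Pb = 1485 - 2.5x and Ps = 1950/7 + (5/7)x; the wedge Ps − Pb = 49 gives 1950/7 + (5/7)x − (1485 - 2.5x) = 49, so x' = 17576/45.
Then Pb = 1485 − 2.5·(17576/45) = 4577/9 and Ps = 1950/7 + (5/7)·(17576/45) = 5018/9.
Government outlay = subsidy × quantity = 49 × 17576/45 = 861224/45.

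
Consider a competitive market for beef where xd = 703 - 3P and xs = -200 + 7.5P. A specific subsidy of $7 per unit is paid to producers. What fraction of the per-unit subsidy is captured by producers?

Producer share = 2/7

Pre-subsidy: 703 - 3P = -200 + 7.5P gives P* = 86, x* = 445.
With the subsidy, sellers receive Ps = Pb + 7 for each unit, where Pb is the price buyers pay.
Supply in terms of Pb becomes xs = -200 + 7.5(Pb + 7) = -147.5 + 7.5Pb. Setting this equal to demand: 703 - 3Pb = -147.5 + 7.5Pb, so Pb = 81.
Sellers receive Ps = 81 + 7 = 88; x' = 703 − 3·81 = 460.
Buyers' price falls by P* − Pb = 86 − 81 = 5; sellers' price rises by Ps − P* = 88 − 86 = 2.
So producers capture 2/7 = 2/7 of each unit of subsidy.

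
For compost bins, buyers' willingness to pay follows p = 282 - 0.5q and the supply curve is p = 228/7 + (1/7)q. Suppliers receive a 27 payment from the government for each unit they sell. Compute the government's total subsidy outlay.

Pre-subsidy: 282 - 0.5q = 228/7 + (1/7)q gives q* = 388 and p* = 88.
With the subsidy, sellers receive ps = pb + 27 for each unit, where pb is the price buyers pay.
On the curves, pb = 282 - 0.5q and ps = 228/7 + (1/7)q; the wedge ps − pb = 27 gives 228/7 + (1/7)q − (282 - 0.5q) = 27, so q' = 430.
Then pb = 282 − 0.5·430 = 67 and ps = 228/7 + (1/7)·430 = 94.
Government outlay = subsidy × quantity = 27 × 430 = 11610.

Government cost = 11610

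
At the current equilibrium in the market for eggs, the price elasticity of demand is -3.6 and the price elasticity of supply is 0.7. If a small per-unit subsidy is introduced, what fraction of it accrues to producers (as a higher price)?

Producer share = 36/43

For a small subsidy around the equilibrium, the benefit split depends on the relative slopes, which at a point are proportional to the elasticities.
Buyer share = εs/(εs + |εd|) = 0.7/(0.7 + 3.6) = 7/43; seller share = |εd|/(εs + |εd|) = 36/43.
So producers capture 36/43 of the subsidy.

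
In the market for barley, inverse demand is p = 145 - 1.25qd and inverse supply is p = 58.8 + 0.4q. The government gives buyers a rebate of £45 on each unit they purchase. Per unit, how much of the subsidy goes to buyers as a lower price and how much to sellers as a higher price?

Buyers gain 375/11 per unit; sellers gain 120/11 per unit

Pre-subsidy: 145 - 1.25q = 58.8 + 0.4q gives q* = 1724/33 and p* = 2630/33.
With the rebate, buyers effectively pay pb = ps − 45, where ps is the price sellers receive.
On the curves, pb = 145 - 1.25q and ps = 58.8 + 0.4q; the wedge ps − pb = 45 gives 58.8 + 0.4q − (145 - 1.25q) = 45, so q' = 2624/33.
Then pb = 145 − 1.25·(2624/33) = 1505/33 and ps = 58.8 + 0.4·(2624/33) = 2990/33.
Buyers' price falls by p* − pb = 2630/33 − 1505/33 = 375/11; sellers' price rises by ps − p* = 2990/33 − 2630/33 = 120/11.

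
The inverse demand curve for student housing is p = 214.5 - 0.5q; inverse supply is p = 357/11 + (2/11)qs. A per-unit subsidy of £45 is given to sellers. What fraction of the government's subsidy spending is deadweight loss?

Pre-subsidy: 214.5 - 0.5q = 357/11 + (2/11)q gives q* = 267 and p* = 81.
With the subsidy, sellers receive ps = pb + 45 for each unit, where pb is the price buyers pay.
On the curves, pb = 214.5 - 0.5q and ps = 357/11 + (2/11)q; the wedge ps − pb = 45 gives 357/11 + (2/11)q − (214.5 - 0.5q) = 45, so q' = 333.
Then pb = 214.5 − 0.5·333 = 48 and ps = 357/11 + (2/11)·333 = 93.
ΔCS = ½(267 + 333)(81 − 48) = 9900; ΔPS = ½(267 + 333)(93 − 81) = 3600.
Government spending = 45 × 333 = 14985.
DWL = ½ × 45 × (333 − 267) = 1485; fraction = 1485 / 14985 = 11/111.

DWL / government spending = 11/111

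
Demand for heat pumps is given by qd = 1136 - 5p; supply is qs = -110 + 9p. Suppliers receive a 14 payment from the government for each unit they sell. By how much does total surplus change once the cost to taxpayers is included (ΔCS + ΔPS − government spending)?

Pre-subsidy: 1136 - 5p = -110 + 9p gives p* = 89, q* = 691.
With the subsidy, sellers receive ps = pb + 14 for each unit, where pb is the price buyers pay.
Supply in terms of pb becomes qs = -110 + 9(pb + 14) = 16 + 9pb. Setting this equal to demand: 1136 - 5pb = 16 + 9pb, so pb = 80.
Sellers receive ps = 80 + 14 = 94; q' = 1136 − 5·80 = 736.
ΔCS = ½(691 + 736)(89 − 80) = 6421.5; ΔPS = ½(691 + 736)(94 − 89) = 3567.5.
Government spending = 14 × 736 = 10304.
Net change = 6421.5 + 3567.5 − 10304 = -315. The loss equals the DWL triangle ½·14·45.

Net change in total surplus = -315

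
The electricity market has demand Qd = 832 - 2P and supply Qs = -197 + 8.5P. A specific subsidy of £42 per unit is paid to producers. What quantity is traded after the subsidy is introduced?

Pre-subsidy: 832 - 2P = -197 + 8.5P gives P* = 98, Q* = 636.
With the subsidy, sellers receive Ps = Pb + 42 for each unit, where Pb is the price buyers pay.
Supply in terms of Pb becomes Qs = -197 + 8.5(Pb + 42) = 160 + 8.5Pb. Setting this equal to demand: 832 - 2Pb = 160 + 8.5Pb, so Pb = 64.
Sellers receive Ps = 64 + 42 = 106; Q' = 832 − 2·64 = 704.

Q' = 704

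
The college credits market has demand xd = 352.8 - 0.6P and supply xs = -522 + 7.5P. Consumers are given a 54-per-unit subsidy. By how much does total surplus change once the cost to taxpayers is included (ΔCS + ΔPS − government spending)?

Pre-subsidy: 352.8 - 0.6P = -522 + 7.5P gives P* = 108, x* = 288.
With the rebate, buyers effectively pay Pb = Ps − 54, where Ps is the price sellers receive.
Demand in terms of Ps becomes xd = 352.8 − 0.6(Ps − 54) = 385.2 - 0.6Ps. Setting this equal to supply: 385.2 - 0.6Ps = -522 + 7.5Ps, so Ps = 112.
Buyers pay Pb = 112 − 54 = 58; x' = -522 + 7.5·112 = 318.
ΔCS = ½(288 + 318)(108 − 58) = 15150; ΔPS = ½(288 + 318)(112 − 108) = 1212.
Government spending = 54 × 318 = 17172.
Net change = 15150 + 1212 − 17172 = -810. The loss equals the DWL triangle ½·54·30.

Net change in total surplus = -810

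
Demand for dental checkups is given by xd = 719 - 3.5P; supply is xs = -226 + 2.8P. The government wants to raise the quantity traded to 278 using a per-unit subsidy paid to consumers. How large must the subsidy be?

Required subsidy s = 54 per unit

At x = 278, invert demand for the buyer price: Pb = (719 − 278)/3.5 = 126; invert supply for the seller price: Ps = (278 − (-226))/2.8 = 180.
The subsidy must fill the gap: s = Ps − Pb = 180 − 126 = 54.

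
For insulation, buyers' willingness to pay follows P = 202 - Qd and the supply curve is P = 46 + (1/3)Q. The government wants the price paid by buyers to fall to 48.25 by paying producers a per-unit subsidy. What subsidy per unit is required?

At a buyer price of 48.25, quantity demanded is 202 − 1·48.25 = 153.75.
Sellers supply 153.75 only when they receive Ps = 46 + (1/3)·153.75 = 97.25.
s = Ps − Pb = 97.25 − 48.25 = 49.

Required subsidy s = 49 per unit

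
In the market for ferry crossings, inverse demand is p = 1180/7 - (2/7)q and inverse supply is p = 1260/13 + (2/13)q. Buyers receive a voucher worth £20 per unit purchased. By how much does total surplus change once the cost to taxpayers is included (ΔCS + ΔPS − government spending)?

Pre-subsidy: 1180/7 - (2/7)q = 1260/13 + (2/13)q gives q* = 163 and p* = 122.
With the rebate, buyers effectively pay pb = ps − 20, where ps is the price sellers receive.
On the curves, pb = 1180/7 - (2/7)q and ps = 1260/13 + (2/13)q; the wedge ps − pb = 20 gives 1260/13 + (2/13)q − (1180/7 - (2/7)q) = 20, so q' = 208.5.
Then pb = 1180/7 − (2/7)·208.5 = 109 and ps = 1260/13 + (2/13)·208.5 = 129.
ΔCS = ½(163 + 208.5)(122 − 109) = 2414.75; ΔPS = ½(163 + 208.5)(129 − 122) = 1300.25.
Government spending = 20 × 208.5 = 4170.
Net change = 2414.75 + 1300.25 − 4170 = -455. The loss equals the DWL triangle ½·20·45.5.

Net change in total surplus = -£455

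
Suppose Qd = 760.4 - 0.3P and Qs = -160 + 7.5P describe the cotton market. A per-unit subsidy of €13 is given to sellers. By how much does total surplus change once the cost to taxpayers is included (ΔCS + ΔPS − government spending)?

Pre-subsidy: 760.4 - 0.3P = -160 + 7.5P gives P* = 118, Q* = 725.
With the subsidy, sellers receive Ps = Pb + 13 for each unit, where Pb is the price buyers pay.
Supply in terms of Pb becomes Qs = -160 + 7.5(Pb + 13) = -62.5 + 7.5Pb. Setting this equal to demand: 760.4 - 0.3Pb = -62.5 + 7.5Pb, so Pb = 105.5.
Sellers receive Ps = 105.5 + 13 = 118.5; Q' = 760.4 − 0.3·105.5 = 728.75.
ΔCS = ½(725 + 728.75)(118 − 105.5) = 9085.9375; ΔPS = ½(725 + 728.75)(118.5 − 118) = 363.4375.
Government spending = 13 × 728.75 = 9473.75.
Net change = 9085.9375 + 363.4375 − 9473.75 = -24.375. The loss equals the DWL triangle ½·13·3.75.

Net change in total surplus = -€24.375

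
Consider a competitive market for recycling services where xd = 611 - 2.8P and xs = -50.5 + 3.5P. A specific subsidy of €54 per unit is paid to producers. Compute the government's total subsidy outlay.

Pre-subsidy: 611 - 2.8P = -50.5 + 3.5P gives P* = 105, x* = 317.
With the subsidy, sellers receive Ps = Pb + 54 for each unit, where Pb is the price buyers pay.
Supply in terms of Pb becomes xs = -50.5 + 3.5(Pb + 54) = 138.5 + 3.5Pb. Setting this equal to demand: 611 - 2.8Pb = 138.5 + 3.5Pb, so Pb = 75.
Sellers receive Ps = 75 + 54 = 129; x' = 611 − 2.8·75 = 401.
Government outlay = subsidy × quantity = 54 × 401 = 21654.

Government cost = €21654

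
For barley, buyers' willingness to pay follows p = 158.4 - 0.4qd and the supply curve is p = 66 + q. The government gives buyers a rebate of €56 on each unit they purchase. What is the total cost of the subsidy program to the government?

Government cost = €5936

Pre-subsidy: 158.4 - 0.4q = 66 + q gives q* = 66 and p* = 132.
With the rebate, buyers effectively pay pb = ps − 56, where ps is the price sellers receive.
On the curves, pb = 158.4 - 0.4q and ps = 66 + q; the wedge ps − pb = 56 gives 66 + q − (158.4 - 0.4q) = 56, so q' = 106.
Then pb = 158.4 − 0.4·106 = 116 and ps = 66 + 1·106 = 172.
Government outlay = subsidy × quantity = 56 × 106 = 5936.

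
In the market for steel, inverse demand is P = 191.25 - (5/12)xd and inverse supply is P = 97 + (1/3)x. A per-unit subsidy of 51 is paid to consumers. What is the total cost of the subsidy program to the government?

Government cost = 9877

Pre-subsidy: 191.25 - (5/12)x = 97 + (1/3)x gives x* = 377/3 and P* = 1250/9.
With the rebate, buyers effectively pay Pb = Ps − 51, where Ps is the price sellers receive.
On the curves, Pb = 191.25 - (5/12)x and Ps = 97 + (1/3)x; the wedge Ps − Pb = 51 gives 97 + (1/3)x − (191.25 - (5/12)x) = 51, so x' = 581/3.
Then Pb = 191.25 − (5/12)·(581/3) = 995/9 and Ps = 97 + (1/3)·(581/3) = 1454/9.
Government outlay = subsidy × quantity = 51 × 581/3 = 9877.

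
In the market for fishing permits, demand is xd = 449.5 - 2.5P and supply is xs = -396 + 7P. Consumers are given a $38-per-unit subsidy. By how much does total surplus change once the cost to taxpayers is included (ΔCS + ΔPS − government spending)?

Net change in total surplus = -$1330

Pre-subsidy: 449.5 - 2.5P = -396 + 7P gives P* = 89, x* = 227.
With the rebate, buyers effectively pay Pb = Ps − 38, where Ps is the price sellers receive.
Demand in terms of Ps becomes xd = 449.5 − 2.5(Ps − 38) = 544.5 - 2.5Ps. Setting this equal to supply: 544.5 - 2.5Ps = -396 + 7Ps, so Ps = 99.
Buyers pay Pb = 99 − 38 = 61; x' = -396 + 7·99 = 297.
ΔCS = ½(227 + 297)(89 − 61) = 7336; ΔPS = ½(227 + 297)(99 − 89) = 2620.
Government spending = 38 × 297 = 11286.
Net change = 7336 + 2620 − 11286 = -1330. The loss equals the DWL triangle ½·38·70.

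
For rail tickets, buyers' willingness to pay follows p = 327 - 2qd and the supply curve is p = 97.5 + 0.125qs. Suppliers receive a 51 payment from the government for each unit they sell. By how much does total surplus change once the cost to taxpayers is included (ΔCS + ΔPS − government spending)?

Pre-subsidy: 327 - 2q = 97.5 + 0.125q gives q* = 108 and p* = 111.
With the subsidy, sellers receive ps = pb + 51 for each unit, where pb is the price buyers pay.
On the curves, pb = 327 - 2q and ps = 97.5 + 0.125q; the wedge ps − pb = 51 gives 97.5 + 0.125q − (327 - 2q) = 51, so q' = 132.
Then pb = 327 − 2·132 = 63 and ps = 97.5 + 0.125·132 = 114.
ΔCS = ½(108 + 132)(111 − 63) = 5760; ΔPS = ½(108 + 132)(114 − 111) = 360.
Government spending = 51 × 132 = 6732.
Net change = 5760 + 360 − 6732 = -612. The loss equals the DWL triangle ½·51·24.

Net change in total surplus = -612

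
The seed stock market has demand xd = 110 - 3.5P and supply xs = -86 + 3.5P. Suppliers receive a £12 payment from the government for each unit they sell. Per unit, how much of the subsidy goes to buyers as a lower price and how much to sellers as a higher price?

Pre-subsidy: 110 - 3.5P = -86 + 3.5P gives P* = 28, x* = 12.
With the subsidy, sellers receive Ps = Pb + 12 for each unit, where Pb is the price buyers pay.
Supply in terms of Pb becomes xs = -86 + 3.5(Pb + 12) = -44 + 3.5Pb. Setting this equal to demand: 110 - 3.5Pb = -44 + 3.5Pb, so Pb = 22.
Sellers receive Ps = 22 + 12 = 34; x' = 110 − 3.5·22 = 33.
Buyers' price falls by P* − Pb = 28 − 22 = 6; sellers' price rises by Ps − P* = 34 − 28 = 6.

Buyers gain £6 per unit; sellers gain £6 per unit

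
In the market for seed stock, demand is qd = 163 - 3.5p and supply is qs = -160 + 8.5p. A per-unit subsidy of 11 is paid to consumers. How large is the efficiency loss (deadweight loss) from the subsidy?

Pre-subsidy: 163 - 3.5p = -160 + 8.5p gives p* = 323/12, q* = 1651/24.
With the rebate, buyers effectively pay pb = ps − 11, where ps is the price sellers receive.
Demand in terms of ps becomes qd = 163 − 3.5(ps − 11) = 201.5 - 3.5ps. Setting this equal to supply: 201.5 - 3.5ps = -160 + 8.5ps, so ps = 30.125.
Buyers pay pb = 30.125 − 11 = 19.125; q' = -160 + 8.5·30.125 = 96.0625.
The subsidy expands output by 96.0625 − 1651/24 = 1309/48 past the efficient level; on those units the gap between marginal cost and willingness to pay runs from 0 up to 11.
DWL = ½ × 11 × 1309/48 = 14399/96.

Deadweight loss = 14399/96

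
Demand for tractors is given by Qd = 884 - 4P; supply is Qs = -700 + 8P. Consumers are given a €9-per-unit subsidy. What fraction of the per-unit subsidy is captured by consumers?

Consumer share = 2/3

Pre-subsidy: 884 - 4P = -700 + 8P gives P* = 132, Q* = 356.
With the rebate, buyers effectively pay Pb = Ps − 9, where Ps is the price sellers receive.
Demand in terms of Ps becomes Qd = 884 − 4(Ps − 9) = 920 - 4Ps. Setting this equal to supply: 920 - 4Ps = -700 + 8Ps, so Ps = 135.
Buyers pay Pb = 135 − 9 = 126; Q' = -700 + 8·135 = 380.
Buyers' price falls by P* − Pb = 132 − 126 = 6; sellers' price rises by Ps − P* = 135 − 132 = 3.
So consumers capture 6/9 = 2/3 of each unit of subsidy.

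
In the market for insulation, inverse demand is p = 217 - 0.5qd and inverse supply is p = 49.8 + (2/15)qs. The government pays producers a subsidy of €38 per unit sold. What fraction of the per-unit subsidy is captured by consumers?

Pre-subsidy: 217 - 0.5q = 49.8 + (2/15)q gives q* = 264 and p* = 85.
With the subsidy, sellers receive ps = pb + 38 for each unit, where pb is the price buyers pay.
On the curves, pb = 217 - 0.5q and ps = 49.8 + (2/15)q; the wedge ps − pb = 38 gives 49.8 + (2/15)q − (217 - 0.5q) = 38, so q' = 324.
Then pb = 217 − 0.5·324 = 55 and ps = 49.8 + (2/15)·324 = 93.
Buyers' price falls by p* − pb = 85 − 55 = 30; sellers' price rises by ps − p* = 93 − 85 = 8.
So consumers capture 30/38 = 15/19 of each unit of subsidy.

Consumer share = 15/19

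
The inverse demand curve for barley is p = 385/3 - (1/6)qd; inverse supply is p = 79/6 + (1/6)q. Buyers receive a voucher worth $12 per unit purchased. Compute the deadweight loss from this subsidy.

Pre-subsidy: 385/3 - (1/6)q = 79/6 + (1/6)q gives q* = 345.5 and p* = 70.75.
With the rebate, buyers effectively pay pb = ps − 12, where ps is the price sellers receive.
On the curves, pb = 385/3 - (1/6)q and ps = 79/6 + (1/6)q; the wedge ps − pb = 12 gives 79/6 + (1/6)q − (385/3 - (1/6)q) = 12, so q' = 381.5.
Then pb = 385/3 − (1/6)·381.5 = 64.75 and ps = 79/6 + (1/6)·381.5 = 76.75.
The subsidy expands output by 381.5 − 345.5 = 36 past the efficient level; on those units the gap between marginal cost and willingness to pay runs from 0 up to 12.
DWL = ½ × 12 × 36 = 216.

Deadweight loss = $216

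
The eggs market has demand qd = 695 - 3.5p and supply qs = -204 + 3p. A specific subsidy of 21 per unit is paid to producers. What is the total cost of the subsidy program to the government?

Government cost = 66843/13

Pre-subsidy: 695 - 3.5p = -204 + 3p gives p* = 1798/13, q* = 2742/13.
With the subsidy, sellers receive ps = pb + 21 for each unit, where pb is the price buyers pay.
Supply in terms of pb becomes qs = -204 + 3(pb + 21) = -141 + 3pb. Setting this equal to demand: 695 - 3.5pb = -141 + 3pb, so pb = 1672/13.
Sellers receive ps = 1672/13 + 21 = 1945/13; q' = 695 − 3.5·(1672/13) = 3183/13.
Government outlay = subsidy × quantity = 21 × 3183/13 = 66843/13.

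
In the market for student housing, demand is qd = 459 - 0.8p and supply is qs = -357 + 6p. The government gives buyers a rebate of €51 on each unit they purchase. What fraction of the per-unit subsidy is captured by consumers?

Consumer share = 15/17

Pre-subsidy: 459 - 0.8p = -357 + 6p gives p* = 120, q* = 363.
With the rebate, buyers effectively pay pb = ps − 51, where ps is the price sellers receive.
Demand in terms of ps becomes qd = 459 − 0.8(ps − 51) = 499.8 - 0.8ps. Setting this equal to supply: 499.8 - 0.8ps = -357 + 6ps, so ps = 126.
Buyers pay pb = 126 − 51 = 75; q' = -357 + 6·126 = 399.
Buyers' price falls by p* − pb = 120 − 75 = 45; sellers' price rises by ps − p* = 126 − 120 = 6.
So consumers capture 45/51 = 15/17 of each unit of subsidy.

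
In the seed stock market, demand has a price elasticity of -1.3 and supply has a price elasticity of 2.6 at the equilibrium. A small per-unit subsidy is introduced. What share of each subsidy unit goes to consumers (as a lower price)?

For a small subsidy around the equilibrium, the benefit split depends on the relative slopes, which at a point are proportional to the elasticities.
Buyer share = εs/(εs + |εd|) = 2.6/(2.6 + 1.3) = 2/3; seller share = |εd|/(εs + |εd|) = 1/3.

Consumer share = 2/3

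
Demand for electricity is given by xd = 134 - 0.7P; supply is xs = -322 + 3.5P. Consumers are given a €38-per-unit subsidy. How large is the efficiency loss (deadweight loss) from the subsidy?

Deadweight loss = 2527/6

Pre-subsidy: 134 - 0.7P = -322 + 3.5P gives P* = 760/7, x* = 58.
With the rebate, buyers effectively pay Pb = Ps − 38, where Ps is the price sellers receive.
Demand in terms of Ps becomes xd = 134 − 0.7(Ps − 38) = 160.6 - 0.7Ps. Setting this equal to supply: 160.6 - 0.7Ps = -322 + 3.5Ps, so Ps = 2413/21.
Buyers pay Pb = 2413/21 − 38 = 1615/21; x' = -322 + 3.5·(2413/21) = 481/6.
The subsidy expands output by 481/6 − 58 = 133/6 past the efficient level; on those units the gap between marginal cost and willingness to pay runs from 0 up to 38.
DWL = ½ × 38 × 133/6 = 2527/6.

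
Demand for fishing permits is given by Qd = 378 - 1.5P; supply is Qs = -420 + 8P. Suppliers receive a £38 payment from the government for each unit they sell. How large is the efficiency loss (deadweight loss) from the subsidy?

Deadweight loss = £912

Pre-subsidy: 378 - 1.5P = -420 + 8P gives P* = 84, Q* = 252.
With the subsidy, sellers receive Ps = Pb + 38 for each unit, where Pb is the price buyers pay.
Supply in terms of Pb becomes Qs = -420 + 8(Pb + 38) = -116 + 8Pb. Setting this equal to demand: 378 - 1.5Pb = -116 + 8Pb, so Pb = 52.
Sellers receive Ps = 52 + 38 = 90; Q' = 378 − 1.5·52 = 300.
The subsidy expands output by 300 − 252 = 48 past the efficient level; on those units the gap between marginal cost and willingness to pay runs from 0 up to 38.
DWL = ½ × 38 × 48 = 912.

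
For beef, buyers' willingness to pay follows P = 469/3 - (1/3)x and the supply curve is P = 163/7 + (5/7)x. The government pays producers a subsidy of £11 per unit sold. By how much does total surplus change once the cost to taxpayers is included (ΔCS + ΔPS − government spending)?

Net change in total surplus = -£57.75

Pre-subsidy: 469/3 - (1/3)x = 163/7 + (5/7)x gives x* = 127 and P* = 114.
With the subsidy, sellers receive Ps = Pb + 11 for each unit, where Pb is the price buyers pay.
On the curves, Pb = 469/3 - (1/3)x and Ps = 163/7 + (5/7)x; the wedge Ps − Pb = 11 gives 163/7 + (5/7)x − (469/3 - (1/3)x) = 11, so x' = 137.5.
Then Pb = 469/3 − (1/3)·137.5 = 110.5 and Ps = 163/7 + (5/7)·137.5 = 121.5.
ΔCS = ½(127 + 137.5)(114 − 110.5) = 462.875; ΔPS = ½(127 + 137.5)(121.5 − 114) = 991.875.
Government spending = 11 × 137.5 = 1512.5.
Net change = 462.875 + 991.875 − 1512.5 = -57.75. The loss equals the DWL triangle ½·11·10.5.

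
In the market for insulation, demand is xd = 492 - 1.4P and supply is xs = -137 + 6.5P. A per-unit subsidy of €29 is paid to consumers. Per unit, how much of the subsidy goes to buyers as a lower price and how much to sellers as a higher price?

Pre-subsidy: 492 - 1.4P = -137 + 6.5P gives P* = 6290/79, x* = 30062/79.
With the rebate, buyers effectively pay Pb = Ps − 29, where Ps is the price sellers receive.
Demand in terms of Ps becomes xd = 492 − 1.4(Ps − 29) = 532.6 - 1.4Ps. Setting this equal to supply: 532.6 - 1.4Ps = -137 + 6.5Ps, so Ps = 6696/79.
Buyers pay Pb = 6696/79 − 29 = 4405/79; x' = -137 + 6.5·(6696/79) = 32701/79.
Buyers' price falls by P* − Pb = 6290/79 − 4405/79 = 1885/79; sellers' price rises by Ps − P* = 6696/79 − 6290/79 = 406/79.

Buyers gain 1885/79 per unit; sellers gain 406/79 per unit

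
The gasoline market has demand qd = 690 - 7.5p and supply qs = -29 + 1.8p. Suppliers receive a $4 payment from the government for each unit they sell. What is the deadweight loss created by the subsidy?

Pre-subsidy: 690 - 7.5p = -29 + 1.8p gives p* = 7190/93, q* = 3415/31.
With the subsidy, sellers receive ps = pb + 4 for each unit, where pb is the price buyers pay.
Supply in terms of pb becomes qs = -29 + 1.8(pb + 4) = -21.8 + 1.8pb. Setting this equal to demand: 690 - 7.5pb = -21.8 + 1.8pb, so pb = 7118/93.
Sellers receive ps = 7118/93 + 4 = 7490/93; q' = 690 − 7.5·(7118/93) = 3595/31.
The subsidy expands output by 3595/31 − 3415/31 = 180/31 past the efficient level; on those units the gap between marginal cost and willingness to pay runs from 0 up to 4.
DWL = ½ × 4 × 180/31 = 360/31.

Deadweight loss = 360/31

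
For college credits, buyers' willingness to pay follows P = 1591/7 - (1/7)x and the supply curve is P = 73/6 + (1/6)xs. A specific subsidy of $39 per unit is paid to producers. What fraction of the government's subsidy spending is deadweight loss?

DWL / government spending = 63/821

Pre-subsidy: 1591/7 - (1/7)x = 73/6 + (1/6)x gives x* = 695 and P* = 128.
With the subsidy, sellers receive Ps = Pb + 39 for each unit, where Pb is the price buyers pay.
On the curves, Pb = 1591/7 - (1/7)x and Ps = 73/6 + (1/6)x; the wedge Ps − Pb = 39 gives 73/6 + (1/6)x − (1591/7 - (1/7)x) = 39, so x' = 821.
Then Pb = 1591/7 − (1/7)·821 = 110 and Ps = 73/6 + (1/6)·821 = 149.
ΔCS = ½(695 + 821)(128 − 110) = 13644; ΔPS = ½(695 + 821)(149 − 128) = 15918.
Government spending = 39 × 821 = 32019.
DWL = ½ × 39 × (821 − 695) = 2457; fraction = 2457 / 32019 = 63/821.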